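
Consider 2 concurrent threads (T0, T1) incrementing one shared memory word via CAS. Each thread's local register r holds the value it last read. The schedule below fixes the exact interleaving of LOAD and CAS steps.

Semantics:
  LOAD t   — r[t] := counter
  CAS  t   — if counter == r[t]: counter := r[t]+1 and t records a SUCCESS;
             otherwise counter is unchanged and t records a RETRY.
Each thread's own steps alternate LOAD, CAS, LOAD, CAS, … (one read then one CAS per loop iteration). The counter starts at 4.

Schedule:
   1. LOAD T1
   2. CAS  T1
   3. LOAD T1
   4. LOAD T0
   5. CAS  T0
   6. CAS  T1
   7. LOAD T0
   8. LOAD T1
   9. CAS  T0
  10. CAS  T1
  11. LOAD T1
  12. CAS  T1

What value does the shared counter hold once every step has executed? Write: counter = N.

counter = 8

[1] T1.load  rd  (counter 4, T1.r 4)
[2] T1.cas  hit  (counter 5, T1.r 4)
[3] T1.load  rd  (counter 5, T1.r 5)
[4] T0.load  rd  (counter 5, T0.r 5)
[5] T0.cas  hit  (counter 6, T0.r 5)
[6] T1.cas  miss  (counter 6, T1.r 5)
[7] T0.load  rd  (counter 6, T0.r 6)
[8] T1.load  rd  (counter 6, T1.r 6)
[9] T0.cas  hit  (counter 7, T0.r 6)
[10] T1.cas  miss  (counter 7, T1.r 6)
[11] T1.load  rd  (counter 7, T1.r 7)
[12] T1.cas  hit  (counter 8, T1.r 7)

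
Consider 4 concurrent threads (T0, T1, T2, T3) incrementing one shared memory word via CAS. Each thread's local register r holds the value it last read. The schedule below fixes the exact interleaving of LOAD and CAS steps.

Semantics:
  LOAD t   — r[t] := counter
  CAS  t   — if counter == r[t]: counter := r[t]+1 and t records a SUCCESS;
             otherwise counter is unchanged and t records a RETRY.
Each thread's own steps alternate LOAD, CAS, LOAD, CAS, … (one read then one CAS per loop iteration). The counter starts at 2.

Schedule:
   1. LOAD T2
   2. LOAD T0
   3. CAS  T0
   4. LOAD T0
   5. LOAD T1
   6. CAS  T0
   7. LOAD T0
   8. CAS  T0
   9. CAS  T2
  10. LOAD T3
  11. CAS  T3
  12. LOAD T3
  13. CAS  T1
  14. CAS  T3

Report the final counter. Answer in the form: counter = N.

[1] T2.load  rd  (counter 2, T2.r 2)
[2] T0.load  rd  (counter 2, T0.r 2)
[3] T0.cas  hit  (counter 3, T0.r 2)
[4] T0.load  rd  (counter 3, T0.r 3)
[5] T1.load  rd  (counter 3, T1.r 3)
[6] T0.cas  hit  (counter 4, T0.r 3)
[7] T0.load  rd  (counter 4, T0.r 4)
[8] T0.cas  hit  (counter 5, T0.r 4)
[9] T2.cas  miss  (counter 5, T2.r 2)
[10] T3.load  rd  (counter 5, T3.r 5)
[11] T3.cas  hit  (counter 6, T3.r 5)
[12] T3.load  rd  (counter 6, T3.r 6)
[13] T1.cas  miss  (counter 6, T1.r 3)
[14] T3.cas  hit  (counter 7, T3.r 6)

counter = 7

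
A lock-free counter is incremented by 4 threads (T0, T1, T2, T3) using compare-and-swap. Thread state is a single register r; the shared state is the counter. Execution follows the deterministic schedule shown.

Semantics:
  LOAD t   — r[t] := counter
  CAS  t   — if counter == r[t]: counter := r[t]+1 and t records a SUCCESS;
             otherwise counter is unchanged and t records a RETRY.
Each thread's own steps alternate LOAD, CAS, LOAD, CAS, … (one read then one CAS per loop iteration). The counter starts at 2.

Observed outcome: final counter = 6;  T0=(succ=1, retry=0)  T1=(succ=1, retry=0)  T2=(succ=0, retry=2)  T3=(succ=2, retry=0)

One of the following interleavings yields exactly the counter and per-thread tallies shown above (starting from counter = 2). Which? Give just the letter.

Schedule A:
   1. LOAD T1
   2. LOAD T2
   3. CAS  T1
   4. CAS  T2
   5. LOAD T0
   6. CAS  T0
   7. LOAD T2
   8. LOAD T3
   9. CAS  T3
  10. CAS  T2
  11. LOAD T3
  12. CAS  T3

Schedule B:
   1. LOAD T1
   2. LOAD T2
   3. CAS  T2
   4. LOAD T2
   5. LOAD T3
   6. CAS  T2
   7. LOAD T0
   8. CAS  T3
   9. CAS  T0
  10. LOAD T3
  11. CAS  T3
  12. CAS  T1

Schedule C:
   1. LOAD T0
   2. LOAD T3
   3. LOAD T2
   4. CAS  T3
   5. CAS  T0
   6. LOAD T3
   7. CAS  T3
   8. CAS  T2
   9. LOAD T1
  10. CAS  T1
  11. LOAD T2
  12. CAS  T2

A

Simulating candidate A:
   1) LOAD T1:  M=2  r_T1=2
   2) LOAD T2:  M=2  r_T2=2
   3) CAS  T1:  M=3  r_T1=2 ✓
   4) CAS  T2:  M=3  r_T2=2 ✗
   5) LOAD T0:  M=3  r_T0=3
   6) CAS  T0:  M=4  r_T0=3 ✓
   7) LOAD T2:  M=4  r_T2=4
   8) LOAD T3:  M=4  r_T3=4
   9) CAS  T3:  M=5  r_T3=4 ✓
  10) CAS  T2:  M=5  r_T2=4 ✗
  11) LOAD T3:  M=5  r_T3=5
  12) CAS  T3:  M=6  r_T3=5 ✓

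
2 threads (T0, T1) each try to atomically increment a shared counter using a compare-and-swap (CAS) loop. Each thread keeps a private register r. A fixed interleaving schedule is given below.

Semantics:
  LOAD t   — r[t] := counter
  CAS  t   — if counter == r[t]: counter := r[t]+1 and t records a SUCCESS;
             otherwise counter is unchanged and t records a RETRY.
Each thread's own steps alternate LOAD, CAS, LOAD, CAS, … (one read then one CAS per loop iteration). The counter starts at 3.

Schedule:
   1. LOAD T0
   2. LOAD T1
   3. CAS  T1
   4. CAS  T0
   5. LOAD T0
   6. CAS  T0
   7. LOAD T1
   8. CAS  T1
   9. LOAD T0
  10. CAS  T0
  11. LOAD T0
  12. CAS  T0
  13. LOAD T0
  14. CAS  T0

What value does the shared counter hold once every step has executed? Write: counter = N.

step 1: T0 LOAD ⇒ load; ctr=3 reg=3
step 2: T1 LOAD ⇒ load; ctr=3 reg=3
step 3: T1 CAS ⇒ ok; ctr=4 reg=3
step 4: T0 CAS ⇒ retry; ctr=4 reg=3
step 5: T0 LOAD ⇒ load; ctr=4 reg=4
step 6: T0 CAS ⇒ ok; ctr=5 reg=4
step 7: T1 LOAD ⇒ load; ctr=5 reg=5
step 8: T1 CAS ⇒ ok; ctr=6 reg=5
step 9: T0 LOAD ⇒ load; ctr=6 reg=6
step 10: T0 CAS ⇒ ok; ctr=7 reg=6
step 11: T0 LOAD ⇒ load; ctr=7 reg=7
step 12: T0 CAS ⇒ ok; ctr=8 reg=7
step 13: T0 LOAD ⇒ load; ctr=8 reg=8
step 14: T0 CAS ⇒ ok; ctr=9 reg=8

counter = 9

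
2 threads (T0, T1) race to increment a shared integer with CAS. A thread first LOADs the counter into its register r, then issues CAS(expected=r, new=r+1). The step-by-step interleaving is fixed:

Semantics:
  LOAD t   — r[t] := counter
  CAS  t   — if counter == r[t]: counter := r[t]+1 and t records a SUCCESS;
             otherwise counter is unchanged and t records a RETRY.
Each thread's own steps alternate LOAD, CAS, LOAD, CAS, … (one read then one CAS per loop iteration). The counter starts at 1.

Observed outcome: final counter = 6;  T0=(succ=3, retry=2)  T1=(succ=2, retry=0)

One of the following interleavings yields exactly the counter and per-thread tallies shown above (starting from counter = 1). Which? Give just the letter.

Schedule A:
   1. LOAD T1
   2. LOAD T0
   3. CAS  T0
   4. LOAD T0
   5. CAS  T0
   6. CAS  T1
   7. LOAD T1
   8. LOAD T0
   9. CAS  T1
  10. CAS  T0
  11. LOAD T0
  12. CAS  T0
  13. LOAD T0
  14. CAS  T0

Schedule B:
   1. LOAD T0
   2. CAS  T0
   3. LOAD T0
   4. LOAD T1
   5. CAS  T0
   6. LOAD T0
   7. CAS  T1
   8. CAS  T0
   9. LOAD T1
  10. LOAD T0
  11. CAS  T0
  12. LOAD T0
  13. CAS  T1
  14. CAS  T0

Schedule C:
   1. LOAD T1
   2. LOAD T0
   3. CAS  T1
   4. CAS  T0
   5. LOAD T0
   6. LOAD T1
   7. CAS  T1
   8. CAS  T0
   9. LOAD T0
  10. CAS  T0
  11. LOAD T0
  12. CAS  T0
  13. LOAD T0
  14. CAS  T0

C

Run C:
[1] T1.load  rd  (counter 1, T1.r 1)
[2] T0.load  rd  (counter 1, T0.r 1)
[3] T1.cas  hit  (counter 2, T1.r 1)
[4] T0.cas  miss  (counter 2, T0.r 1)
[5] T0.load  rd  (counter 2, T0.r 2)
[6] T1.load  rd  (counter 2, T1.r 2)
[7] T1.cas  hit  (counter 3, T1.r 2)
[8] T0.cas  miss  (counter 3, T0.r 2)
[9] T0.load  rd  (counter 3, T0.r 3)
[10] T0.cas  hit  (counter 4, T0.r 3)
[11] T0.load  rd  (counter 4, T0.r 4)
[12] T0.cas  hit  (counter 5, T0.r 4)
[13] T0.load  rd  (counter 5, T0.r 5)
[14] T0.cas  hit  (counter 6, T0.r 5)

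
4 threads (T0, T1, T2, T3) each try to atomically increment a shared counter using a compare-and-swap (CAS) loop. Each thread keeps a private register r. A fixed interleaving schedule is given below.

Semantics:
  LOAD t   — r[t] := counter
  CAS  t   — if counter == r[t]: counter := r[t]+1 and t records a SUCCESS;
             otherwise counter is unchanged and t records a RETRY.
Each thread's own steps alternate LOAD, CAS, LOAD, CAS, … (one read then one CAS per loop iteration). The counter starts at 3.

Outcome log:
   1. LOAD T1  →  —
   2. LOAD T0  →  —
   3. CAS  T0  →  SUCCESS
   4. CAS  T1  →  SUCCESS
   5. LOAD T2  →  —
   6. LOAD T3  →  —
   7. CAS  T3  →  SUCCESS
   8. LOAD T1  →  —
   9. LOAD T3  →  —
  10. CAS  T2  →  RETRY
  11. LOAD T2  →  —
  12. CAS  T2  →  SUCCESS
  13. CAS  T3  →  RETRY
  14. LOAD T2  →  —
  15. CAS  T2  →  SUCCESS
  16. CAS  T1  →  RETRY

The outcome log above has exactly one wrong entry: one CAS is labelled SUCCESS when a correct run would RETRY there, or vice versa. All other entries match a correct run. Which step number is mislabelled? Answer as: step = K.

step = 4

Correct run:
step 1: T1 LOAD ⇒ load; ctr=3 reg=3
step 2: T0 LOAD ⇒ load; ctr=3 reg=3
step 3: T0 CAS ⇒ ok; ctr=4 reg=3
step 4: T1 CAS ⇒ retry; ctr=4 reg=3
step 5: T2 LOAD ⇒ load; ctr=4 reg=4
step 6: T3 LOAD ⇒ load; ctr=4 reg=4
step 7: T3 CAS ⇒ ok; ctr=5 reg=4
step 8: T1 LOAD ⇒ load; ctr=5 reg=5
step 9: T3 LOAD ⇒ load; ctr=5 reg=5
step 10: T2 CAS ⇒ retry; ctr=5 reg=4
step 11: T2 LOAD ⇒ load; ctr=5 reg=5
step 12: T2 CAS ⇒ ok; ctr=6 reg=5
step 13: T3 CAS ⇒ retry; ctr=6 reg=5
step 14: T2 LOAD ⇒ load; ctr=6 reg=6
step 15: T2 CAS ⇒ ok; ctr=7 reg=6
step 16: T1 CAS ⇒ retry; ctr=7 reg=5
Flip is step 4.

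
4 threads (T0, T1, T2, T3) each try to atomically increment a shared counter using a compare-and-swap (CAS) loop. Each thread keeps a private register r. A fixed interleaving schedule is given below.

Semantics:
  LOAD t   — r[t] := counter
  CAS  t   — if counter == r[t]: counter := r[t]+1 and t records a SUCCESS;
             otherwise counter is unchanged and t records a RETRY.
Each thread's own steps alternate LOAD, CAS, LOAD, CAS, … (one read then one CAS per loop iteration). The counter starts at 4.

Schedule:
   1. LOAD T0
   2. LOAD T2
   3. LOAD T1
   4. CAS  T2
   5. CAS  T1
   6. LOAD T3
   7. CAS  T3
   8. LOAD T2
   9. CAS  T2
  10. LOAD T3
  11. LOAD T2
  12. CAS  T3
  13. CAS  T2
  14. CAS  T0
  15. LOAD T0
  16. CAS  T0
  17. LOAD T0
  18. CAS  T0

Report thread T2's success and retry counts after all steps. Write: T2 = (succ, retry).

T2 = (2, 1)

[1] T0.load  rd  (counter 4, T0.r 4)
[2] T2.load  rd  (counter 4, T2.r 4)
[3] T1.load  rd  (counter 4, T1.r 4)
[4] T2.cas  hit  (counter 5, T2.r 4)
[5] T1.cas  miss  (counter 5, T1.r 4)
[6] T3.load  rd  (counter 5, T3.r 5)
[7] T3.cas  hit  (counter 6, T3.r 5)
[8] T2.load  rd  (counter 6, T2.r 6)
[9] T2.cas  hit  (counter 7, T2.r 6)
[10] T3.load  rd  (counter 7, T3.r 7)
[11] T2.load  rd  (counter 7, T2.r 7)
[12] T3.cas  hit  (counter 8, T3.r 7)
[13] T2.cas  miss  (counter 8, T2.r 7)
[14] T0.cas  miss  (counter 8, T0.r 4)
[15] T0.load  rd  (counter 8, T0.r 8)
[16] T0.cas  hit  (counter 9, T0.r 8)
[17] T0.load  rd  (counter 9, T0.r 9)
[18] T0.cas  hit  (counter 10, T0.r 9)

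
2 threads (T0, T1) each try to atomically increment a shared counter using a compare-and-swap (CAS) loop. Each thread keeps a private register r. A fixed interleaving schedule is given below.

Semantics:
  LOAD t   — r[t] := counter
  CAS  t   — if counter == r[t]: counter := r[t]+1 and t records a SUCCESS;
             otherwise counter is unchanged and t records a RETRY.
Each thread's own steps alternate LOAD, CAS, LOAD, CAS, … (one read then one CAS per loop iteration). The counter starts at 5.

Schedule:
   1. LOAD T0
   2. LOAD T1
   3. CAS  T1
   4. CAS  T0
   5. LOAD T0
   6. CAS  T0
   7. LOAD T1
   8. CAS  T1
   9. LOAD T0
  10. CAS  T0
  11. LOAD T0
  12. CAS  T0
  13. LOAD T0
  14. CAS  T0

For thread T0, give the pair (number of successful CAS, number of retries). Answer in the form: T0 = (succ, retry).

step 1: T0 LOAD ⇒ load; ctr=5 reg=5
step 2: T1 LOAD ⇒ load; ctr=5 reg=5
step 3: T1 CAS ⇒ ok; ctr=6 reg=5
step 4: T0 CAS ⇒ retry; ctr=6 reg=5
step 5: T0 LOAD ⇒ load; ctr=6 reg=6
step 6: T0 CAS ⇒ ok; ctr=7 reg=6
step 7: T1 LOAD ⇒ load; ctr=7 reg=7
step 8: T1 CAS ⇒ ok; ctr=8 reg=7
step 9: T0 LOAD ⇒ load; ctr=8 reg=8
step 10: T0 CAS ⇒ ok; ctr=9 reg=8
step 11: T0 LOAD ⇒ load; ctr=9 reg=9
step 12: T0 CAS ⇒ ok; ctr=10 reg=9
step 13: T0 LOAD ⇒ load; ctr=10 reg=10
step 14: T0 CAS ⇒ ok; ctr=11 reg=10

T0 = (4, 1)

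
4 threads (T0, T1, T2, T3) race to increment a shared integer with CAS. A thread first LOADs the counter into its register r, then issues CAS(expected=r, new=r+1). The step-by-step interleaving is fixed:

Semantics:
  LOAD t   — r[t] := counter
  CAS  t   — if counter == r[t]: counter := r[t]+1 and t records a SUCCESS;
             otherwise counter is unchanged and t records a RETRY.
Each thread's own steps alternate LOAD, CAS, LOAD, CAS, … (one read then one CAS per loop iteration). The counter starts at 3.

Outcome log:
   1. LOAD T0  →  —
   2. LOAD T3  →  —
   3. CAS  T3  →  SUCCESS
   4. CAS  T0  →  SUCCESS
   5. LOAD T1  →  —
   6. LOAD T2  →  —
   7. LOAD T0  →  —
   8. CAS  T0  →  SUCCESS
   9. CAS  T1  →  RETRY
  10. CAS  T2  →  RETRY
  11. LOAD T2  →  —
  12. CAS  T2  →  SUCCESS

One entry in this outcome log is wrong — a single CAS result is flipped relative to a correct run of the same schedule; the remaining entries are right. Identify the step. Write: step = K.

step = 4

Re-executing:
#1 T0 reads 3
#2 T3 reads 3
#3 T3 CAS(3→4) writes; counter now 4
#4 T0 CAS(3→4) fails; counter now 4
#5 T1 reads 4
#6 T2 reads 4
#7 T0 reads 4
#8 T0 CAS(4→5) writes; counter now 5
#9 T1 CAS(4→5) fails; counter now 5
#10 T2 CAS(4→5) fails; counter now 5
#11 T2 reads 5
#12 T2 CAS(5→6) writes; counter now 6
Log disagrees first at step 4.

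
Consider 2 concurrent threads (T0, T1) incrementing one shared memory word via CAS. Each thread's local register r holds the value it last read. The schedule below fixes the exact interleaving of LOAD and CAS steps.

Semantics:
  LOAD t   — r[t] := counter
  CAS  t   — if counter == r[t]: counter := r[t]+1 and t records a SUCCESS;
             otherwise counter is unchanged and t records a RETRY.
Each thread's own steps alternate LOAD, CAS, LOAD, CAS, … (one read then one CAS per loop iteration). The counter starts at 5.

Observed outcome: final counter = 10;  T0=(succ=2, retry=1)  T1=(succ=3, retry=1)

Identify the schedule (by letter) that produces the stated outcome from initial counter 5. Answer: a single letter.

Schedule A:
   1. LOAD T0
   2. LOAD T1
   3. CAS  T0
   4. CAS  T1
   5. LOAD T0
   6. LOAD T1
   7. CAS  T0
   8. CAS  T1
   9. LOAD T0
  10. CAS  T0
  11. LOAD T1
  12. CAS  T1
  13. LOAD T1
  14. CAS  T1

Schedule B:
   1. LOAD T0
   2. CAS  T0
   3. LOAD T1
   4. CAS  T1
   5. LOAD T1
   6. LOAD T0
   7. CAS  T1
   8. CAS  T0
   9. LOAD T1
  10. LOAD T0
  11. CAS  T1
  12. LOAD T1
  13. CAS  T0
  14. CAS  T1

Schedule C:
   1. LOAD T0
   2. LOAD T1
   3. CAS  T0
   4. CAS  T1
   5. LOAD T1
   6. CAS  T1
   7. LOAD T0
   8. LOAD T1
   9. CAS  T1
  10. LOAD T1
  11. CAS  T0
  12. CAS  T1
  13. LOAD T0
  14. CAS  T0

C

Simulating candidate C:
   1) LOAD T0:  M=5  r_T0=5
   2) LOAD T1:  M=5  r_T1=5
   3) CAS  T0:  M=6  r_T0=5 ✓
   4) CAS  T1:  M=6  r_T1=5 ✗
   5) LOAD T1:  M=6  r_T1=6
   6) CAS  T1:  M=7  r_T1=6 ✓
   7) LOAD T0:  M=7  r_T0=7
   8) LOAD T1:  M=7  r_T1=7
   9) CAS  T1:  M=8  r_T1=7 ✓
  10) LOAD T1:  M=8  r_T1=8
  11) CAS  T0:  M=8  r_T0=7 ✗
  12) CAS  T1:  M=9  r_T1=8 ✓
  13) LOAD T0:  M=9  r_T0=9
  14) CAS  T0:  M=10  r_T0=9 ✓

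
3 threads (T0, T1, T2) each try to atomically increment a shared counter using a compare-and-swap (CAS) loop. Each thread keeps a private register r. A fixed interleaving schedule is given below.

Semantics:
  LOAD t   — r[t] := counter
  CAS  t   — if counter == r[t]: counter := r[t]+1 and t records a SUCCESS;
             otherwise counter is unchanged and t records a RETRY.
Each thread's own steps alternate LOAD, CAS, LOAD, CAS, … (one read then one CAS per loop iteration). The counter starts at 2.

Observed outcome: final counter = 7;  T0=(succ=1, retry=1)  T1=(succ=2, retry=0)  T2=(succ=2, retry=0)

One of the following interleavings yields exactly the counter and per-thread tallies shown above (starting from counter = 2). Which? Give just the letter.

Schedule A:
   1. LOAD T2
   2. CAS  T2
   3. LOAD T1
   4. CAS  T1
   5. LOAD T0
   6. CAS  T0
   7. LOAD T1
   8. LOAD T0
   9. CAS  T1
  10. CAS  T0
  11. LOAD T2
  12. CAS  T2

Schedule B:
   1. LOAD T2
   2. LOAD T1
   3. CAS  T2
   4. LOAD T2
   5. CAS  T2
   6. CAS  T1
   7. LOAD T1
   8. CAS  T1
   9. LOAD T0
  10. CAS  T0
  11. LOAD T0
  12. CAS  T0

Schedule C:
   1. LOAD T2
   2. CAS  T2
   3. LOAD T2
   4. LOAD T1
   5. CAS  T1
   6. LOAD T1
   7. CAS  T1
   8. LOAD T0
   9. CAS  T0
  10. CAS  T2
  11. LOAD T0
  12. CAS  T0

A

Tracing schedule A:
step 1: T2 LOAD ⇒ load; ctr=2 reg=2
step 2: T2 CAS ⇒ ok; ctr=3 reg=2
step 3: T1 LOAD ⇒ load; ctr=3 reg=3
step 4: T1 CAS ⇒ ok; ctr=4 reg=3
step 5: T0 LOAD ⇒ load; ctr=4 reg=4
step 6: T0 CAS ⇒ ok; ctr=5 reg=4
step 7: T1 LOAD ⇒ load; ctr=5 reg=5
step 8: T0 LOAD ⇒ load; ctr=5 reg=5
step 9: T1 CAS ⇒ ok; ctr=6 reg=5
step 10: T0 CAS ⇒ retry; ctr=6 reg=5
step 11: T2 LOAD ⇒ load; ctr=6 reg=6
step 12: T2 CAS ⇒ ok; ctr=7 reg=6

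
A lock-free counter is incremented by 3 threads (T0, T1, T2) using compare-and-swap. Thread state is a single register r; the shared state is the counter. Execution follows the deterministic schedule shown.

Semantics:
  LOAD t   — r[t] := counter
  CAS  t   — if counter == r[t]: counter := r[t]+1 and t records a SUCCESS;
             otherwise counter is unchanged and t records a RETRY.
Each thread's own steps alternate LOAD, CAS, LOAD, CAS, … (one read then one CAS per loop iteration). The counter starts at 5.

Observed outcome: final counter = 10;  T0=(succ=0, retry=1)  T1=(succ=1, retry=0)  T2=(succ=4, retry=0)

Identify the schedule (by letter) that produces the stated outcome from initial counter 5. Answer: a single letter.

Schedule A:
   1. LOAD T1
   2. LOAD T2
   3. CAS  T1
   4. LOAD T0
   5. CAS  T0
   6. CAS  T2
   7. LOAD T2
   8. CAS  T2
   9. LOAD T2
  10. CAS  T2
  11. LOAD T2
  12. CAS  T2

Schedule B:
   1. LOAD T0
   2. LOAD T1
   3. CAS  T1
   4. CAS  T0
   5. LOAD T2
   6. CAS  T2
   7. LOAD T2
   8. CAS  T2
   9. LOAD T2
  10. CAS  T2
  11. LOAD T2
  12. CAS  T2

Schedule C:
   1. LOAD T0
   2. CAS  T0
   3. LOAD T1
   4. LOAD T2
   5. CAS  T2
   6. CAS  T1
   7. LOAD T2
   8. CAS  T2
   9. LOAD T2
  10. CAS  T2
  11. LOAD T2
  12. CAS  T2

Simulating candidate B:
   1) LOAD T0:  M=5  r_T0=5
   2) LOAD T1:  M=5  r_T1=5
   3) CAS  T1:  M=6  r_T1=5 ✓
   4) CAS  T0:  M=6  r_T0=5 ✗
   5) LOAD T2:  M=6  r_T2=6
   6) CAS  T2:  M=7  r_T2=6 ✓
   7) LOAD T2:  M=7  r_T2=7
   8) CAS  T2:  M=8  r_T2=7 ✓
   9) LOAD T2:  M=8  r_T2=8
  10) CAS  T2:  M=9  r_T2=8 ✓
  11) LOAD T2:  M=9  r_T2=9
  12) CAS  T2:  M=10  r_T2=9 ✓

B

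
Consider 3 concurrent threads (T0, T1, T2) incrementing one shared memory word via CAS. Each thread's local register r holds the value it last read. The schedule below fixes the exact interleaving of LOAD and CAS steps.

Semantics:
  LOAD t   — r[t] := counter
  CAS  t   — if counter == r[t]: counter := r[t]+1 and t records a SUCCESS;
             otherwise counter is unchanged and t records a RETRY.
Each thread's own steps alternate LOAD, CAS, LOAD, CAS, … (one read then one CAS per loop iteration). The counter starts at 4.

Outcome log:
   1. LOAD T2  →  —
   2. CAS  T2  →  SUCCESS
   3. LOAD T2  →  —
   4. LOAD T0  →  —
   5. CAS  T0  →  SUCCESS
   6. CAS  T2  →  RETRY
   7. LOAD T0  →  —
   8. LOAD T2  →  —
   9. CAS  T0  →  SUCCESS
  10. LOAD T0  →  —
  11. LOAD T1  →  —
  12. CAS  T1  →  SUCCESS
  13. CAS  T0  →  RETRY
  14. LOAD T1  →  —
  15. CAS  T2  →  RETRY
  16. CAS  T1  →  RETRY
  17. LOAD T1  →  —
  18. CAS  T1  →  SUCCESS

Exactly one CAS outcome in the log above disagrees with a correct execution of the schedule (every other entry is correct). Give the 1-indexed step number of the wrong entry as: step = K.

step = 16

Correct run:
#1 T2 reads 4
#2 T2 CAS(4→5) writes; counter now 5
#3 T2 reads 5
#4 T0 reads 5
#5 T0 CAS(5→6) writes; counter now 6
#6 T2 CAS(5→6) fails; counter now 6
#7 T0 reads 6
#8 T2 reads 6
#9 T0 CAS(6→7) writes; counter now 7
#10 T0 reads 7
#11 T1 reads 7
#12 T1 CAS(7→8) writes; counter now 8
#13 T0 CAS(7→8) fails; counter now 8
#14 T1 reads 8
#15 T2 CAS(6→7) fails; counter now 8
#16 T1 CAS(8→9) writes; counter now 9
#17 T1 reads 9
#18 T1 CAS(9→10) writes; counter now 10
Log disagrees first at step 16.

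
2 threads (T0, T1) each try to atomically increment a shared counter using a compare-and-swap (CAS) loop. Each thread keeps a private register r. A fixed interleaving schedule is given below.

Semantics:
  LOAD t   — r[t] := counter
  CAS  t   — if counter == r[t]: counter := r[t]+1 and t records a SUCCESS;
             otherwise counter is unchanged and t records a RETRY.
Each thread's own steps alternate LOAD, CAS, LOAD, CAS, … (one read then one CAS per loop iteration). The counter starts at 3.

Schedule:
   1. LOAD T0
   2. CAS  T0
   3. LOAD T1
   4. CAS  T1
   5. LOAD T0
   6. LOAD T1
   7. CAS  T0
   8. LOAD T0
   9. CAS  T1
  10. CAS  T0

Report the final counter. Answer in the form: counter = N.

counter = 7

#1 T0 reads 3
#2 T0 CAS(3→4) writes; counter now 4
#3 T1 reads 4
#4 T1 CAS(4→5) writes; counter now 5
#5 T0 reads 5
#6 T1 reads 5
#7 T0 CAS(5→6) writes; counter now 6
#8 T0 reads 6
#9 T1 CAS(5→6) fails; counter now 6
#10 T0 CAS(6→7) writes; counter now 7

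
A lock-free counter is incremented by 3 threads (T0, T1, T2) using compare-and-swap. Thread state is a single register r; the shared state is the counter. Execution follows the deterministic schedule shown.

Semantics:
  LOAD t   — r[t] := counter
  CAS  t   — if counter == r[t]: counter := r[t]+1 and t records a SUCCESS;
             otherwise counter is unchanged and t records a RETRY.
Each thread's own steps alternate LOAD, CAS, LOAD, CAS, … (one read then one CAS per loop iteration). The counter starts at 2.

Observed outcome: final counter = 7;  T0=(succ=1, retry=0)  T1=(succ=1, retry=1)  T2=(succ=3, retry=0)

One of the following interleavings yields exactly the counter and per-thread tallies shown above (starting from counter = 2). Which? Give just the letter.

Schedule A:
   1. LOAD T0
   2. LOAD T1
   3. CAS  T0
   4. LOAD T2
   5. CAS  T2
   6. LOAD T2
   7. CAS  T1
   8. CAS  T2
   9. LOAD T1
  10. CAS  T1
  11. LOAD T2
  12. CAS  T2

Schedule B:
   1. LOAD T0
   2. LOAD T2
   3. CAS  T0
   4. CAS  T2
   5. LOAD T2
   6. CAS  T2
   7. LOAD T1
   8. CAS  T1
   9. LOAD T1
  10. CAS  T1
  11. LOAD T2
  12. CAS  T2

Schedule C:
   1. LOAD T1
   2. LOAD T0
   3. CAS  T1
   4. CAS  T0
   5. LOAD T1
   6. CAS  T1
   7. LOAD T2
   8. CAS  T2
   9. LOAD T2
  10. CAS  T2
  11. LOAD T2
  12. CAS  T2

A

Simulating candidate A:
step 1: T0 LOAD ⇒ load; ctr=2 reg=2
step 2: T1 LOAD ⇒ load; ctr=2 reg=2
step 3: T0 CAS ⇒ ok; ctr=3 reg=2
step 4: T2 LOAD ⇒ load; ctr=3 reg=3
step 5: T2 CAS ⇒ ok; ctr=4 reg=3
step 6: T2 LOAD ⇒ load; ctr=4 reg=4
step 7: T1 CAS ⇒ retry; ctr=4 reg=2
step 8: T2 CAS ⇒ ok; ctr=5 reg=4
step 9: T1 LOAD ⇒ load; ctr=5 reg=5
step 10: T1 CAS ⇒ ok; ctr=6 reg=5
step 11: T2 LOAD ⇒ load; ctr=6 reg=6
step 12: T2 CAS ⇒ ok; ctr=7 reg=6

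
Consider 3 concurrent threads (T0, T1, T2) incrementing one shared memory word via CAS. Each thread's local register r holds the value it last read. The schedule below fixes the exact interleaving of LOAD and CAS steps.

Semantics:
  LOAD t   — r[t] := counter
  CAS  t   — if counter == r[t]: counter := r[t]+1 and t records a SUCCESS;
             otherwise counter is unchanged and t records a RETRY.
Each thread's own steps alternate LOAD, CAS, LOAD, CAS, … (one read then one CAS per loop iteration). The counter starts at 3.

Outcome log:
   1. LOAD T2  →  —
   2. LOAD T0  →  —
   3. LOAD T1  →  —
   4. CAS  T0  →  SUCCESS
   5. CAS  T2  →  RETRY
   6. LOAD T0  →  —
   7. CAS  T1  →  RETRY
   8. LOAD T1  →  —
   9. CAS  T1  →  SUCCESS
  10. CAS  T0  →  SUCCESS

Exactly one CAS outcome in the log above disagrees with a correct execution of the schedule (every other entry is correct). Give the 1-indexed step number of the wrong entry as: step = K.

step = 10

Re-executing:
step 1: T2 LOAD ⇒ load; ctr=3 reg=3
step 2: T0 LOAD ⇒ load; ctr=3 reg=3
step 3: T1 LOAD ⇒ load; ctr=3 reg=3
step 4: T0 CAS ⇒ ok; ctr=4 reg=3
step 5: T2 CAS ⇒ retry; ctr=4 reg=3
step 6: T0 LOAD ⇒ load; ctr=4 reg=4
step 7: T1 CAS ⇒ retry; ctr=4 reg=3
step 8: T1 LOAD ⇒ load; ctr=4 reg=4
step 9: T1 CAS ⇒ ok; ctr=5 reg=4
step 10: T0 CAS ⇒ retry; ctr=5 reg=4
Log disagrees first at step 10.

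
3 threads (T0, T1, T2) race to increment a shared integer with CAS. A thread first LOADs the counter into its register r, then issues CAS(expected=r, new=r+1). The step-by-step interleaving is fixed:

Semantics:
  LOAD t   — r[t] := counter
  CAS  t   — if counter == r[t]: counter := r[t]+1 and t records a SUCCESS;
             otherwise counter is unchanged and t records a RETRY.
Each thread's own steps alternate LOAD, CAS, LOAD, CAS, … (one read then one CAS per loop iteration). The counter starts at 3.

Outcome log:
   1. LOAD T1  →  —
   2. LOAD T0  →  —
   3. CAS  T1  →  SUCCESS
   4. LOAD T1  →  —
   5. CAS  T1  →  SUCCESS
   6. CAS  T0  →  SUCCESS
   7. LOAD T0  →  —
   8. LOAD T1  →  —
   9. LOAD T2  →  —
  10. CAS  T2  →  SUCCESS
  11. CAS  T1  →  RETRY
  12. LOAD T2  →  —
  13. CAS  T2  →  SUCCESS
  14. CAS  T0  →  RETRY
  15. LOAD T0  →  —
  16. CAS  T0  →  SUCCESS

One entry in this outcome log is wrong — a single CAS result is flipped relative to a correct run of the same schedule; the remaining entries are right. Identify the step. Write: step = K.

step = 6

Correct run:
[1] T1.load  rd  (counter 3, T1.r 3)
[2] T0.load  rd  (counter 3, T0.r 3)
[3] T1.cas  hit  (counter 4, T1.r 3)
[4] T1.load  rd  (counter 4, T1.r 4)
[5] T1.cas  hit  (counter 5, T1.r 4)
[6] T0.cas  miss  (counter 5, T0.r 3)
[7] T0.load  rd  (counter 5, T0.r 5)
[8] T1.load  rd  (counter 5, T1.r 5)
[9] T2.load  rd  (counter 5, T2.r 5)
[10] T2.cas  hit  (counter 6, T2.r 5)
[11] T1.cas  miss  (counter 6, T1.r 5)
[12] T2.load  rd  (counter 6, T2.r 6)
[13] T2.cas  hit  (counter 7, T2.r 6)
[14] T0.cas  miss  (counter 7, T0.r 5)
[15] T0.load  rd  (counter 7, T0.r 7)
[16] T0.cas  hit  (counter 8, T0.r 7)
Mismatch at 6.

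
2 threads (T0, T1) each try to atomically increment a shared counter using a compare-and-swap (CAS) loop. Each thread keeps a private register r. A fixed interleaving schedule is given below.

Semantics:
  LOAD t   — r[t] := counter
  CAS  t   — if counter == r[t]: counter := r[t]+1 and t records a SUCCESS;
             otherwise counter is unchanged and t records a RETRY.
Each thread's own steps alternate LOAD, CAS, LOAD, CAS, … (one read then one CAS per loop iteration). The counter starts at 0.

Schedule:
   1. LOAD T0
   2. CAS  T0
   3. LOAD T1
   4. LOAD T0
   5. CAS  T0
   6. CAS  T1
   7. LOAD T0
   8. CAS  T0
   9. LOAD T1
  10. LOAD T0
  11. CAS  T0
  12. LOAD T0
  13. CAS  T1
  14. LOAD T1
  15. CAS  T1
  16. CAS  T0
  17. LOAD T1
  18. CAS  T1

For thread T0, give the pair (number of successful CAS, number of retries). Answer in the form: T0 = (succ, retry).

T0 = (4, 1)

   1) LOAD T0:  M=0  r_T0=0
   2) CAS  T0:  M=1  r_T0=0 ✓
   3) LOAD T1:  M=1  r_T1=1
   4) LOAD T0:  M=1  r_T0=1
   5) CAS  T0:  M=2  r_T0=1 ✓
   6) CAS  T1:  M=2  r_T1=1 ✗
   7) LOAD T0:  M=2  r_T0=2
   8) CAS  T0:  M=3  r_T0=2 ✓
   9) LOAD T1:  M=3  r_T1=3
  10) LOAD T0:  M=3  r_T0=3
  11) CAS  T0:  M=4  r_T0=3 ✓
  12) LOAD T0:  M=4  r_T0=4
  13) CAS  T1:  M=4  r_T1=3 ✗
  14) LOAD T1:  M=4  r_T1=4
  15) CAS  T1:  M=5  r_T1=4 ✓
  16) CAS  T0:  M=5  r_T0=4 ✗
  17) LOAD T1:  M=5  r_T1=5
  18) CAS  T1:  M=6  r_T1=5 ✓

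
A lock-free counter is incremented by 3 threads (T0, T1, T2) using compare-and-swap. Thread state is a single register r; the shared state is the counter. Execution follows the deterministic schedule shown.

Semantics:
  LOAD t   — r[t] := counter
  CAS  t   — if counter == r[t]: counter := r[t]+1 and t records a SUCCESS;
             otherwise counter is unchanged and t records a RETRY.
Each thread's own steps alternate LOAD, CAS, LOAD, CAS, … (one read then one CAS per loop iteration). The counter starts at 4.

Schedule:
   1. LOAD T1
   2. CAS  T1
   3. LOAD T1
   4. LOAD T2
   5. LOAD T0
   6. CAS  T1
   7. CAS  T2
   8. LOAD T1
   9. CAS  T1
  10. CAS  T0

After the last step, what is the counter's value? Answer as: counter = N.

#1 T1 reads 4
#2 T1 CAS(4→5) writes; counter now 5
#3 T1 reads 5
#4 T2 reads 5
#5 T0 reads 5
#6 T1 CAS(5→6) writes; counter now 6
#7 T2 CAS(5→6) fails; counter now 6
#8 T1 reads 6
#9 T1 CAS(6→7) writes; counter now 7
#10 T0 CAS(5→6) fails; counter now 7

counter = 7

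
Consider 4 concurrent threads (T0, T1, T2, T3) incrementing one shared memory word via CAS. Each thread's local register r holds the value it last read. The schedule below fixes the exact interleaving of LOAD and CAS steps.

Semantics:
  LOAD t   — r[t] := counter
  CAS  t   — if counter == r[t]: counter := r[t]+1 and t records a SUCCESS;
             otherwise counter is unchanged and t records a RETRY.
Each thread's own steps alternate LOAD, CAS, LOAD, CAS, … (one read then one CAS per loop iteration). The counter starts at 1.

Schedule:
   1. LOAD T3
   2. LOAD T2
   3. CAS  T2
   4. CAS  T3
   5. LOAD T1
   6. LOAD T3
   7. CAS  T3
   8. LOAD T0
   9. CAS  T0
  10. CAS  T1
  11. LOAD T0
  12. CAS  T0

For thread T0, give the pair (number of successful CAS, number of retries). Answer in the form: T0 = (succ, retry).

   1) LOAD T3:  M=1  r_T3=1
   2) LOAD T2:  M=1  r_T2=1
   3) CAS  T2:  M=2  r_T2=1 ✓
   4) CAS  T3:  M=2  r_T3=1 ✗
   5) LOAD T1:  M=2  r_T1=2
   6) LOAD T3:  M=2  r_T3=2
   7) CAS  T3:  M=3  r_T3=2 ✓
   8) LOAD T0:  M=3  r_T0=3
   9) CAS  T0:  M=4  r_T0=3 ✓
  10) CAS  T1:  M=4  r_T1=2 ✗
  11) LOAD T0:  M=4  r_T0=4
  12) CAS  T0:  M=5  r_T0=4 ✓

T0 = (2, 0)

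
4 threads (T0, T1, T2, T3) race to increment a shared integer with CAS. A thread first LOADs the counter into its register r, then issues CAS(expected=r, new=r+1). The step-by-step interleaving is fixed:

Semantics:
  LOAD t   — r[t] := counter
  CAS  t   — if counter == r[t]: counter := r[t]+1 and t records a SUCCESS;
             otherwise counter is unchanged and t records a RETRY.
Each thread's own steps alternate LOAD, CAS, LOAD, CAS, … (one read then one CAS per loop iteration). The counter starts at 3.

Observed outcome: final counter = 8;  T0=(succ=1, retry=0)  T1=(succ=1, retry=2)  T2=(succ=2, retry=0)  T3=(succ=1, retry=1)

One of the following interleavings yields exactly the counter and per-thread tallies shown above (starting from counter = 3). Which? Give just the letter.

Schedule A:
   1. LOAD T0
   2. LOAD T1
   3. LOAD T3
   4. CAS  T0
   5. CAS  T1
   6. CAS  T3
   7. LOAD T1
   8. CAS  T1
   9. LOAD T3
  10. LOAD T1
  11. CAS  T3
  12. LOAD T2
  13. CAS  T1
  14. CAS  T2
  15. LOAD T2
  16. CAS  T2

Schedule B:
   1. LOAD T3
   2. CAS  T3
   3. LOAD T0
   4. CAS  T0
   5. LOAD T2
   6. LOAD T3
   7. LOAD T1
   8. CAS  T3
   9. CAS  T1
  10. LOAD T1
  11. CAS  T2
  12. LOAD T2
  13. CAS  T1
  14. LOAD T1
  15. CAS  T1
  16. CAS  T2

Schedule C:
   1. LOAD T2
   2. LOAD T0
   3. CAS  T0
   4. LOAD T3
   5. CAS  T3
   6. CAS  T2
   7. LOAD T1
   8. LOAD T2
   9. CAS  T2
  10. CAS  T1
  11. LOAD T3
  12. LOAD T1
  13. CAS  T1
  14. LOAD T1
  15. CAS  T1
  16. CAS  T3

A

Simulating candidate A:
T0 LOAD — after: cnt=3, r=3 — load
T1 LOAD — after: cnt=3, r=3 — load
T3 LOAD — after: cnt=3, r=3 — load
T0 CAS — after: cnt=4, r=3 — ok
T1 CAS — after: cnt=4, r=3 — retry
T3 CAS — after: cnt=4, r=3 — retry
T1 LOAD — after: cnt=4, r=4 — load
T1 CAS — after: cnt=5, r=4 — ok
T3 LOAD — after: cnt=5, r=5 — load
T1 LOAD — after: cnt=5, r=5 — load
T3 CAS — after: cnt=6, r=5 — ok
T2 LOAD — after: cnt=6, r=6 — load
T1 CAS — after: cnt=6, r=5 — retry
T2 CAS — after: cnt=7, r=6 — ok
T2 LOAD — after: cnt=7, r=7 — load
T2 CAS — after: cnt=8, r=7 — ok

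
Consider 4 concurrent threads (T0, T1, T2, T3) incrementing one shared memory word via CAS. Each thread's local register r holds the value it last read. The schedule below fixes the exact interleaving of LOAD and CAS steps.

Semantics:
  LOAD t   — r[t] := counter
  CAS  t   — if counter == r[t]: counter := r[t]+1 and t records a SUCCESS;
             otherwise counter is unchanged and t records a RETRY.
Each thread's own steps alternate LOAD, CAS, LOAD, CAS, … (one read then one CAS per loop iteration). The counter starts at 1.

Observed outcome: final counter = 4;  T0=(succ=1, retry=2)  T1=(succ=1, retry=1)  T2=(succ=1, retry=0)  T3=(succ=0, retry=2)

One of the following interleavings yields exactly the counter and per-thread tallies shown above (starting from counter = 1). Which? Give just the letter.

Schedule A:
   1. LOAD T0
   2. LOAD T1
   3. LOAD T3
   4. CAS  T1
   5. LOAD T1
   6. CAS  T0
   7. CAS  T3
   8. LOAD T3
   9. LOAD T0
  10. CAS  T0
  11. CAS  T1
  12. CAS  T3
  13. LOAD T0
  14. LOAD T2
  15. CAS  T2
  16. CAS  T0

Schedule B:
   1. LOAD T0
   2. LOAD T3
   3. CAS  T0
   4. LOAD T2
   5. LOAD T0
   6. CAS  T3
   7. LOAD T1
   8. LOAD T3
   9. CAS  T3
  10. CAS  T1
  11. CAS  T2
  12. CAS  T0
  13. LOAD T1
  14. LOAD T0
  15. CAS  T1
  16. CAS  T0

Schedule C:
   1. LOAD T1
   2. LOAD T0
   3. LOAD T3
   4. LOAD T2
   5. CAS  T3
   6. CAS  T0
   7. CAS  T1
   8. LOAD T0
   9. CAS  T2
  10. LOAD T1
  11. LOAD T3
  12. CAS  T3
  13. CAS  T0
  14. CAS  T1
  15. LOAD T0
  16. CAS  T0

Run A:
#1 T0 reads 1
#2 T1 reads 1
#3 T3 reads 1
#4 T1 CAS(1→2) writes; counter now 2
#5 T1 reads 2
#6 T0 CAS(1→2) fails; counter now 2
#7 T3 CAS(1→2) fails; counter now 2
#8 T3 reads 2
#9 T0 reads 2
#10 T0 CAS(2→3) writes; counter now 3
#11 T1 CAS(2→3) fails; counter now 3
#12 T3 CAS(2→3) fails; counter now 3
#13 T0 reads 3
#14 T2 reads 3
#15 T2 CAS(3→4) writes; counter now 4
#16 T0 CAS(3→4) fails; counter now 4

A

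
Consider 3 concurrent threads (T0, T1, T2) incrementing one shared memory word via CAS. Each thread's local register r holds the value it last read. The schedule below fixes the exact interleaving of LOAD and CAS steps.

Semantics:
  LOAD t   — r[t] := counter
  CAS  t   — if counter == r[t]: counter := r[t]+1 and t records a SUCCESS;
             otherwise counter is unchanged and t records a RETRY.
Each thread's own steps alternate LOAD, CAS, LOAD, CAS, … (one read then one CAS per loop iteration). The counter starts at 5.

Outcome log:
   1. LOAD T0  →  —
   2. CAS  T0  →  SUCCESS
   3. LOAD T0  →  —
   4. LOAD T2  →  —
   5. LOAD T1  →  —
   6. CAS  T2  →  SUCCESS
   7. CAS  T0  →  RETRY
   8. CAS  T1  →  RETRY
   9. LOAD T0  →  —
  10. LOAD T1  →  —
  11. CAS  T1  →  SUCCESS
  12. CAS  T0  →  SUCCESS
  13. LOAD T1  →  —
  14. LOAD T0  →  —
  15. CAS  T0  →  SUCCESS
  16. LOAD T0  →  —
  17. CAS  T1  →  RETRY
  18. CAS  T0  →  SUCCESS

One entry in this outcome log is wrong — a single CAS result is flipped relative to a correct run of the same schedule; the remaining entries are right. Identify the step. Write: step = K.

step = 12

Reference trace:
T0 LOAD — after: cnt=5, r=5 — load
T0 CAS — after: cnt=6, r=5 — ok
T0 LOAD — after: cnt=6, r=6 — load
T2 LOAD — after: cnt=6, r=6 — load
T1 LOAD — after: cnt=6, r=6 — load
T2 CAS — after: cnt=7, r=6 — ok
T0 CAS — after: cnt=7, r=6 — retry
T1 CAS — after: cnt=7, r=6 — retry
T0 LOAD — after: cnt=7, r=7 — load
T1 LOAD — after: cnt=7, r=7 — load
T1 CAS — after: cnt=8, r=7 — ok
T0 CAS — after: cnt=8, r=7 — retry
T1 LOAD — after: cnt=8, r=8 — load
T0 LOAD — after: cnt=8, r=8 — load
T0 CAS — after: cnt=9, r=8 — ok
T0 LOAD — after: cnt=9, r=9 — load
T1 CAS — after: cnt=9, r=8 — retry
T0 CAS — after: cnt=10, r=9 — ok
Log disagrees first at step 12.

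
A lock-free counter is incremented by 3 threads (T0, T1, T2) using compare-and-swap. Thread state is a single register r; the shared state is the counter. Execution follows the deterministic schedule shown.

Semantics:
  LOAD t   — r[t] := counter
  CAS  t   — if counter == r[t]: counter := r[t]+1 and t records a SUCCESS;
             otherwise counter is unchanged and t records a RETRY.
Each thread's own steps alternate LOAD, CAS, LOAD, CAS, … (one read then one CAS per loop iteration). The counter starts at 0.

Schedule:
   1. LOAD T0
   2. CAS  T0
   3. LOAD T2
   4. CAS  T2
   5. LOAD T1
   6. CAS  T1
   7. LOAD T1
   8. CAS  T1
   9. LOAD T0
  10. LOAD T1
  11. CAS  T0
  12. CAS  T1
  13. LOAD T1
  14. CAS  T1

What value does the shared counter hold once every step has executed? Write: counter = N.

#1 T0 reads 0
#2 T0 CAS(0→1) writes; counter now 1
#3 T2 reads 1
#4 T2 CAS(1→2) writes; counter now 2
#5 T1 reads 2
#6 T1 CAS(2→3) writes; counter now 3
#7 T1 reads 3
#8 T1 CAS(3→4) writes; counter now 4
#9 T0 reads 4
#10 T1 reads 4
#11 T0 CAS(4→5) writes; counter now 5
#12 T1 CAS(4→5) fails; counter now 5
#13 T1 reads 5
#14 T1 CAS(5→6) writes; counter now 6

counter = 6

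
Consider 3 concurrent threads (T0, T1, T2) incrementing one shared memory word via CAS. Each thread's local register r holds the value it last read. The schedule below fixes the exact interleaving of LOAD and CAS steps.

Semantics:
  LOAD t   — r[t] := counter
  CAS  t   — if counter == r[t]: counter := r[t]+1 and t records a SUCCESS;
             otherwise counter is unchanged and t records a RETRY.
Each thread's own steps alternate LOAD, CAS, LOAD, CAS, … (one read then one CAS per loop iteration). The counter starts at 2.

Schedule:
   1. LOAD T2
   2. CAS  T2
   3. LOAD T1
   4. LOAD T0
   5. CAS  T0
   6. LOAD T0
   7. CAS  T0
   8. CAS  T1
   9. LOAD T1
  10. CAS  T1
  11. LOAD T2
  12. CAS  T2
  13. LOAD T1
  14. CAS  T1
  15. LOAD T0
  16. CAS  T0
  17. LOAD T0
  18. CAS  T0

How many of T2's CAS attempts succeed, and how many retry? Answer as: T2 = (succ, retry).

step 1: T2 LOAD ⇒ load; ctr=2 reg=2
step 2: T2 CAS ⇒ ok; ctr=3 reg=2
step 3: T1 LOAD ⇒ load; ctr=3 reg=3
step 4: T0 LOAD ⇒ load; ctr=3 reg=3
step 5: T0 CAS ⇒ ok; ctr=4 reg=3
step 6: T0 LOAD ⇒ load; ctr=4 reg=4
step 7: T0 CAS ⇒ ok; ctr=5 reg=4
step 8: T1 CAS ⇒ retry; ctr=5 reg=3
step 9: T1 LOAD ⇒ load; ctr=5 reg=5
step 10: T1 CAS ⇒ ok; ctr=6 reg=5
step 11: T2 LOAD ⇒ load; ctr=6 reg=6
step 12: T2 CAS ⇒ ok; ctr=7 reg=6
step 13: T1 LOAD ⇒ load; ctr=7 reg=7
step 14: T1 CAS ⇒ ok; ctr=8 reg=7
step 15: T0 LOAD ⇒ load; ctr=8 reg=8
step 16: T0 CAS ⇒ ok; ctr=9 reg=8
step 17: T0 LOAD ⇒ load; ctr=9 reg=9
step 18: T0 CAS ⇒ ok; ctr=10 reg=9

T2 = (2, 0)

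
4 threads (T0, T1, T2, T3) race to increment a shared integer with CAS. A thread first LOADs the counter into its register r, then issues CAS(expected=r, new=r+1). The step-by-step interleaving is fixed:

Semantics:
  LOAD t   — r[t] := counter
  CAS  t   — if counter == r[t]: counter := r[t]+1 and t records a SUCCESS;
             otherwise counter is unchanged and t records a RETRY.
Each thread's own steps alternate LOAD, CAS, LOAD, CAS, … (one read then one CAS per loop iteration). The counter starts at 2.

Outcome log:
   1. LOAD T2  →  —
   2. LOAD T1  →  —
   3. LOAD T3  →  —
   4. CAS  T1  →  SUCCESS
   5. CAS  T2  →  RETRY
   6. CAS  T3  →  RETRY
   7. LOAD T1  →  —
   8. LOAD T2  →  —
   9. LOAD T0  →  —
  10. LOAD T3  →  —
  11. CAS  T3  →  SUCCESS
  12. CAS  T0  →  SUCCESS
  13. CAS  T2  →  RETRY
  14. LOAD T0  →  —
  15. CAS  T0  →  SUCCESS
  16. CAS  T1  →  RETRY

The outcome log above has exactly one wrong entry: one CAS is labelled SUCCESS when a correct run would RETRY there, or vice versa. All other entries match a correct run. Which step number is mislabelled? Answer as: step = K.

step = 12

Correct run:
step 1: T2 LOAD ⇒ load; ctr=2 reg=2
step 2: T1 LOAD ⇒ load; ctr=2 reg=2
step 3: T3 LOAD ⇒ load; ctr=2 reg=2
step 4: T1 CAS ⇒ ok; ctr=3 reg=2
step 5: T2 CAS ⇒ retry; ctr=3 reg=2
step 6: T3 CAS ⇒ retry; ctr=3 reg=2
step 7: T1 LOAD ⇒ load; ctr=3 reg=3
step 8: T2 LOAD ⇒ load; ctr=3 reg=3
step 9: T0 LOAD ⇒ load; ctr=3 reg=3
step 10: T3 LOAD ⇒ load; ctr=3 reg=3
step 11: T3 CAS ⇒ ok; ctr=4 reg=3
step 12: T0 CAS ⇒ retry; ctr=4 reg=3
step 13: T2 CAS ⇒ retry; ctr=4 reg=3
step 14: T0 LOAD ⇒ load; ctr=4 reg=4
step 15: T0 CAS ⇒ ok; ctr=5 reg=4
step 16: T1 CAS ⇒ retry; ctr=5 reg=3
Mismatch at 12.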